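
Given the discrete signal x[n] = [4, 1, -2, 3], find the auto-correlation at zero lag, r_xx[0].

The auto-correlation at zero lag r_xx[0] equals the signal energy.
r_xx[0] = sum of x[n]^2 = 4^2 + 1^2 + (-2)^2 + 3^2
= 16 + 1 + 4 + 9 = 30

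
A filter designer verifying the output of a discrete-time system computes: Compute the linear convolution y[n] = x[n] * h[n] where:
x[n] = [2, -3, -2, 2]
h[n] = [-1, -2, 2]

y[n] = sum_k x[k]*h[n-k]. Output length = len(x) + len(h) - 1 = 4 + 3 - 1 = 6.
y[0] = 2*-1 = -2
y[1] = -3*-1 + 2*-2 = -1
y[2] = -2*-1 + -3*-2 + 2*2 = 12
y[3] = 2*-1 + -2*-2 + -3*2 = -4
y[4] = 2*-2 + -2*2 = -8
y[5] = 2*2 = 4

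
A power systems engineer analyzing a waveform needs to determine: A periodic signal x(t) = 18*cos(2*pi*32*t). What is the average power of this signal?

Average power of A*cos(wt) is A^2/2.
P = 18^2 / 2 = 324/2 = 162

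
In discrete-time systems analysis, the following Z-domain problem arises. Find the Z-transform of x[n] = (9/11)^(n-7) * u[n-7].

Time-shifting property: if X(z) = Z{x[n]}, then Z{x[n-d]} = z^(-d) * X(z)
X(z) = z/(z - 9/11) for x[n] = (9/11)^n * u[n]
Z{x[n-7]} = z^(-7) * z/(z - 9/11) = z^(-6)/(z - 9/11)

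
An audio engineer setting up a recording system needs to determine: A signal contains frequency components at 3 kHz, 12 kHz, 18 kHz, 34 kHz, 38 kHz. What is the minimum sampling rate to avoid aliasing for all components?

The highest frequency component is f_max = 38 kHz.
Nyquist rate = 2 * f_max = 2 * 38 kHz = 76 kHz.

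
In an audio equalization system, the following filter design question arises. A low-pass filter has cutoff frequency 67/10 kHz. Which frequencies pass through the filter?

A low-pass filter passes all frequencies below the cutoff frequency 67/10 kHz and attenuates higher frequencies.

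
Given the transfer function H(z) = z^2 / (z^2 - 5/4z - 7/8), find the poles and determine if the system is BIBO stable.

Poles are roots of the denominator: z^2 - 5/4z - 7/8 = 0.
Quadratic formula: z = [-(-5/4) +/- sqrt((-5/4)^2 - 4*(-7/8))] / 2
Discriminant = 25/16 + 7/2 = 81/16; sqrt = 9/4.
z = (5/4 +/- 9/4) / 2 => z = 7/4 or z = -1/2.
|p1| = 7/4, |p2| = 1/2.
For BIBO stability, all poles must lie inside the unit circle (|p| < 1).
System is UNSTABLE since at least one |p| >= 1.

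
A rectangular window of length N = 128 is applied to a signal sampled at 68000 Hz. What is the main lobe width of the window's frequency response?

For a rectangular window of length N,
the main lobe width in frequency is 2*f_s/N.
= 2*68000/128 = 2125/2 Hz
This determines the minimum frequency separation for resolving two sinusoids.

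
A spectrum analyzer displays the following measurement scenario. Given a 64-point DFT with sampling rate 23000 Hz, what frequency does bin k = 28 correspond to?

The frequency of DFT bin k is: f_k = k * f_s / N
f_28 = 28 * 23000 / 64 = 20125/2 Hz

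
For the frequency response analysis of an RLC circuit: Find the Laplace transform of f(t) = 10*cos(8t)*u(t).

Standard pair: cos(wt)*u(t) <-> s/(s^2+w^2)
With w = 8: L{10*cos(8t)*u(t)} = 10s/(s^2+64)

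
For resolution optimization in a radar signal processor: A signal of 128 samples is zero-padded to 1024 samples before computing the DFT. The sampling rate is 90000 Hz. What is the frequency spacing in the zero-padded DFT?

Original DFT: N = 128, resolution = f_s/N = 90000/128 = 5625/8 Hz
Zero-padded DFT: N = 1024, resolution = f_s/N = 90000/1024 = 5625/64 Hz
Zero-padding interpolates the spectrum (finer frequency grid)
but does NOT improve the true spectral resolution (ability to resolve close frequencies).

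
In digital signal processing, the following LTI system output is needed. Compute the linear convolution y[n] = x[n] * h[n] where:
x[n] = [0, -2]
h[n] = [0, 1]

y[n] = sum_k x[k]*h[n-k]. Output length = len(x) + len(h) - 1 = 2 + 2 - 1 = 3.
y[0] = 0*0 = 0
y[1] = -2*0 + 0*1 = 0
y[2] = -2*1 = -2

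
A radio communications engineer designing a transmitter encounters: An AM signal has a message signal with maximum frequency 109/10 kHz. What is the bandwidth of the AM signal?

In AM (double-sideband), the bandwidth is twice the message frequency.
BW = 2 * f_m = 2 * 109/10 kHz = 109/5 kHz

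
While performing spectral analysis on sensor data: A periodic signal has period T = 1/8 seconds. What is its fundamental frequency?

The fundamental frequency is the reciprocal of the period.
f = 1/T = 1/(1/8) = 8 Hz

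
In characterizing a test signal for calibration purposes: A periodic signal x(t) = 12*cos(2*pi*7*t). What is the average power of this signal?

Average power of A*cos(wt) is A^2/2.
P = 12^2 / 2 = 144/2 = 72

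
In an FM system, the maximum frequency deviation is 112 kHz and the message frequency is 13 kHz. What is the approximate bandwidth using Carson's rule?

Carson's rule: BW = 2*(delta_f + f_m)
= 2*(112 + 13) kHz = 250 kHz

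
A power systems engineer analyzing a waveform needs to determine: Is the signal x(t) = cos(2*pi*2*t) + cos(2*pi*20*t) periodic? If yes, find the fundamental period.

f1 = 2 Hz, f2 = 20 Hz
Period T1 = 1/2, T2 = 1/20
Ratio T1/T2 = 20/2, which is rational.
The signal is periodic with fundamental period T = 1/GCD(2,20) = 1/2 s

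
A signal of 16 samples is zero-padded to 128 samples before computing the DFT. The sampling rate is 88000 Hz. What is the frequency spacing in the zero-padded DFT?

Original DFT: N = 16, resolution = f_s/N = 88000/16 = 5500 Hz
Zero-padded DFT: N = 128, resolution = f_s/N = 88000/128 = 1375/2 Hz
Zero-padding interpolates the spectrum (finer frequency grid)
but does NOT improve the true spectral resolution (ability to resolve close frequencies).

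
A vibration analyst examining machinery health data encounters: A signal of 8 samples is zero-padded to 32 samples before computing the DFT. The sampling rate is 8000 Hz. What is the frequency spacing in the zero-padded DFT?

Original DFT: N = 8, resolution = f_s/N = 8000/8 = 1000 Hz
Zero-padded DFT: N = 32, resolution = f_s/N = 8000/32 = 250 Hz
Zero-padding interpolates the spectrum (finer frequency grid)
but does NOT improve the true spectral resolution (ability to resolve close frequencies).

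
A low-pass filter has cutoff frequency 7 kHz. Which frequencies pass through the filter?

A low-pass filter passes all frequencies below the cutoff frequency 7 kHz and attenuates higher frequencies.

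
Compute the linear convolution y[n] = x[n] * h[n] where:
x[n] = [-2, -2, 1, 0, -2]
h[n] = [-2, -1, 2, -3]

y[n] = sum_k x[k]*h[n-k]. Output length = len(x) + len(h) - 1 = 5 + 4 - 1 = 8.
y[0] = -2*-2 = 4
y[1] = -2*-2 + -2*-1 = 6
y[2] = 1*-2 + -2*-1 + -2*2 = -4
y[3] = 0*-2 + 1*-1 + -2*2 + -2*-3 = 1
y[4] = -2*-2 + 0*-1 + 1*2 + -2*-3 = 12
y[5] = -2*-1 + 0*2 + 1*-3 = -1
y[6] = -2*2 + 0*-3 = -4
y[7] = -2*-3 = 6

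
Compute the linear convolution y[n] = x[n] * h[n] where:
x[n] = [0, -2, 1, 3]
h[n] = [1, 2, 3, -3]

y[n] = sum_k x[k]*h[n-k]. Output length = len(x) + len(h) - 1 = 4 + 4 - 1 = 7.
y[0] = 0*1 = 0
y[1] = -2*1 + 0*2 = -2
y[2] = 1*1 + -2*2 + 0*3 = -3
y[3] = 3*1 + 1*2 + -2*3 + 0*-3 = -1
y[4] = 3*2 + 1*3 + -2*-3 = 15
y[5] = 3*3 + 1*-3 = 6
y[6] = 3*-3 = -9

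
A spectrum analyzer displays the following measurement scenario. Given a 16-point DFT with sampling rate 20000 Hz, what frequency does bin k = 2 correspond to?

The frequency of DFT bin k is: f_k = k * f_s / N
f_2 = 2 * 20000 / 16 = 2500 Hz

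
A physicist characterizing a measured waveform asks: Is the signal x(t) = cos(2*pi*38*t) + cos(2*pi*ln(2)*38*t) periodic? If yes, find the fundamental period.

f1 = 38 Hz, f2 = 38*ln(2) Hz
Ratio f2/f1 = ln(2), which is irrational.
Since the frequency ratio is irrational, no common period exists.
The signal is not periodic.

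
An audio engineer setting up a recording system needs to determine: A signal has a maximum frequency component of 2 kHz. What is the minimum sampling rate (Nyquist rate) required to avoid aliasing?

By the Nyquist-Shannon sampling theorem,
the minimum sampling rate (Nyquist rate) must be at least 2 * f_max.
Nyquist rate = 2 * 2 kHz = 4 kHz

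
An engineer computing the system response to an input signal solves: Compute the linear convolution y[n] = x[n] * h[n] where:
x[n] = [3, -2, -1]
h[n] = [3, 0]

y[n] = sum_k x[k]*h[n-k]. Output length = len(x) + len(h) - 1 = 3 + 2 - 1 = 4.
y[0] = 3*3 = 9
y[1] = -2*3 + 3*0 = -6
y[2] = -1*3 + -2*0 = -3
y[3] = -1*0 = 0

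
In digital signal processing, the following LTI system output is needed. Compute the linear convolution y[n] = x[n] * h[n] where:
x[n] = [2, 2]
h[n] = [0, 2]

y[n] = sum_k x[k]*h[n-k]. Output length = len(x) + len(h) - 1 = 2 + 2 - 1 = 3.
y[0] = 2*0 = 0
y[1] = 2*0 + 2*2 = 4
y[2] = 2*2 = 4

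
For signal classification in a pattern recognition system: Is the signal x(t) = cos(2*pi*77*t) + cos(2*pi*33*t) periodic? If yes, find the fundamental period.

f1 = 77 Hz, f2 = 33 Hz
Period T1 = 1/77, T2 = 1/33
Ratio T1/T2 = 33/77, which is rational.
The signal is periodic with fundamental period T = 1/GCD(77,33) = 1/11 s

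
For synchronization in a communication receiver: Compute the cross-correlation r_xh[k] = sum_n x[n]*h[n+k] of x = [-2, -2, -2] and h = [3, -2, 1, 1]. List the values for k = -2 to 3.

Both sequences indexed from 0 and zero outside their support.
Lags with overlap: k = -2 to 3.
  r_xh[-2] = x[2]*h[0] = -6
  r_xh[-1] = x[1]*h[0] + x[2]*h[1] = -2
  r_xh[0] = x[0]*h[0] + x[1]*h[1] + x[2]*h[2] = -4
  r_xh[1] = x[0]*h[1] + x[1]*h[2] + x[2]*h[3] = 0
  r_xh[2] = x[0]*h[2] + x[1]*h[3] = -4
  r_xh[3] = x[0]*h[3] = -2
r_xh = [-6, -2, -4, 0, -4, -2] (for k = -2, ..., 3)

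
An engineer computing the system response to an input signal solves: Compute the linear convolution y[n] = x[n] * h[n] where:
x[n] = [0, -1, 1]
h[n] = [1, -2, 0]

y[n] = sum_k x[k]*h[n-k]. Output length = len(x) + len(h) - 1 = 3 + 3 - 1 = 5.
y[0] = 0*1 = 0
y[1] = -1*1 + 0*-2 = -1
y[2] = 1*1 + -1*-2 + 0*0 = 3
y[3] = 1*-2 + -1*0 = -2
y[4] = 1*0 = 0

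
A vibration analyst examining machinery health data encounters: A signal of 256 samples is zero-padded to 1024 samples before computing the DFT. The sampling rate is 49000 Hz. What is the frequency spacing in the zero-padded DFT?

Original DFT: N = 256, resolution = f_s/N = 49000/256 = 6125/32 Hz
Zero-padded DFT: N = 1024, resolution = f_s/N = 49000/1024 = 6125/128 Hz
Zero-padding interpolates the spectrum (finer frequency grid)
but does NOT improve the true spectral resolution (ability to resolve close frequencies).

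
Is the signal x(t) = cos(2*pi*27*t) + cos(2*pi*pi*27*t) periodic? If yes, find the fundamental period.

f1 = 27 Hz, f2 = 27*pi Hz
Ratio f2/f1 = pi, which is irrational.
Since the frequency ratio is irrational, no common period exists.
The signal is not periodic.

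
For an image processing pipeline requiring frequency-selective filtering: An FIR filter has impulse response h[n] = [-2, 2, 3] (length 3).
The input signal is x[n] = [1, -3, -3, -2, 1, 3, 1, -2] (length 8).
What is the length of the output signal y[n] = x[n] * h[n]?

For linear convolution, the output length is:
len(y) = len(x) + len(h) - 1 = 8 + 3 - 1 = 10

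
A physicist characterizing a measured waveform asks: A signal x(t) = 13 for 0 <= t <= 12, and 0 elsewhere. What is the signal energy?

Energy = integral of |x(t)|^2 dt over the signal duration
= 13^2 * 12 = 169 * 12 = 2028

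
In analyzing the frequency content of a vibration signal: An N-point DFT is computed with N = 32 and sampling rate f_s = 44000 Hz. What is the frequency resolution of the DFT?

DFT frequency resolution = f_s / N
= 44000 / 32 = 1375 Hz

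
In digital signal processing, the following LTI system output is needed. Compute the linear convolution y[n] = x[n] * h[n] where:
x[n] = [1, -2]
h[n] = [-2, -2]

y[n] = sum_k x[k]*h[n-k]. Output length = len(x) + len(h) - 1 = 2 + 2 - 1 = 3.
y[0] = 1*-2 = -2
y[1] = -2*-2 + 1*-2 = 2
y[2] = -2*-2 = 4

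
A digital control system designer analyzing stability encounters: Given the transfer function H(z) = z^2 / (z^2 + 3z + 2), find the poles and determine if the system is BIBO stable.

Poles are roots of the denominator: z^2 + 3z + 2 = 0.
Quadratic formula: z = [-(3) +/- sqrt((3)^2 - 4*(2))] / 2
Discriminant = 9 - 8 = 1; sqrt = 1.
z = (-3 +/- 1) / 2 => z = -1 or z = -2.
|p1| = 1, |p2| = 2.
For BIBO stability, all poles must lie inside the unit circle (|p| < 1).
System is UNSTABLE since at least one |p| >= 1.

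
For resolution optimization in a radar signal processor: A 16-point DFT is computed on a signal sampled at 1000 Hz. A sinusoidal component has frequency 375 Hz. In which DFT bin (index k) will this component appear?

DFT frequency resolution = f_s/N = 1000/16 = 125/2 Hz
Bin index k = f_signal / resolution = 375 / 125/2 = 6
The signal frequency 375 Hz falls in DFT bin k = 6.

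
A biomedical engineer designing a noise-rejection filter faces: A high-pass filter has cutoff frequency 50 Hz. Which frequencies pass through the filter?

A high-pass filter passes all frequencies above the cutoff frequency 50 Hz and attenuates lower frequencies.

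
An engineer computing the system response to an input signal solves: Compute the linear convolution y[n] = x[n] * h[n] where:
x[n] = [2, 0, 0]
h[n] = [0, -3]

y[n] = sum_k x[k]*h[n-k]. Output length = len(x) + len(h) - 1 = 3 + 2 - 1 = 4.
y[0] = 2*0 = 0
y[1] = 0*0 + 2*-3 = -6
y[2] = 0*0 + 0*-3 = 0
y[3] = 0*-3 = 0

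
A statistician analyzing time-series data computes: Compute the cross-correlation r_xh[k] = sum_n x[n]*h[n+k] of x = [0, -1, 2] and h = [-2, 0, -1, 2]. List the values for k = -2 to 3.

Both sequences indexed from 0 and zero outside their support.
Lags with overlap: k = -2 to 3.
  r_xh[-2] = x[2]*h[0] = -4
  r_xh[-1] = x[1]*h[0] + x[2]*h[1] = 2
  r_xh[0] = x[0]*h[0] + x[1]*h[1] + x[2]*h[2] = -2
  r_xh[1] = x[0]*h[1] + x[1]*h[2] + x[2]*h[3] = 5
  r_xh[2] = x[0]*h[2] + x[1]*h[3] = -2
  r_xh[3] = x[0]*h[3] = 0
r_xh = [-4, 2, -2, 5, -2, 0] (for k = -2, ..., 3)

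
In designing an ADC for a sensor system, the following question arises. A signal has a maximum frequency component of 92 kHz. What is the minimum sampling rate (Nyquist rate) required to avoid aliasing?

By the Nyquist-Shannon sampling theorem,
the minimum sampling rate (Nyquist rate) must be at least 2 * f_max.
Nyquist rate = 2 * 92 kHz = 184 kHz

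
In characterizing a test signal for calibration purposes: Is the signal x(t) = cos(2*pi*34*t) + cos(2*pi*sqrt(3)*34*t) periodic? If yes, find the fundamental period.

f1 = 34 Hz, f2 = 34*sqrt(3) Hz
Ratio f2/f1 = sqrt(3), which is irrational.
Since the frequency ratio is irrational, no common period exists.
The signal is not periodic.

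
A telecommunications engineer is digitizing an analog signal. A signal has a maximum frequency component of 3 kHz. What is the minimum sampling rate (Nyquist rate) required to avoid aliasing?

By the Nyquist-Shannon sampling theorem,
the minimum sampling rate (Nyquist rate) must be at least 2 * f_max.
Nyquist rate = 2 * 3 kHz = 6 kHz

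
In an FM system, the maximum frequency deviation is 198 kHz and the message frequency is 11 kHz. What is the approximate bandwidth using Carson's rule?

Carson's rule: BW = 2*(delta_f + f_m)
= 2*(198 + 11) kHz = 418 kHz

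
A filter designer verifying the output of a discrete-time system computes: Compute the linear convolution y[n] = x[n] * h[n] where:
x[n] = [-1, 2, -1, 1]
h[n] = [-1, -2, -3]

y[n] = sum_k x[k]*h[n-k]. Output length = len(x) + len(h) - 1 = 4 + 3 - 1 = 6.
y[0] = -1*-1 = 1
y[1] = 2*-1 + -1*-2 = 0
y[2] = -1*-1 + 2*-2 + -1*-3 = 0
y[3] = 1*-1 + -1*-2 + 2*-3 = -5
y[4] = 1*-2 + -1*-3 = 1
y[5] = 1*-3 = -3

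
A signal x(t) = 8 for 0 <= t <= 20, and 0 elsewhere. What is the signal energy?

Energy = integral of |x(t)|^2 dt over the signal duration
= 8^2 * 20 = 64 * 20 = 1280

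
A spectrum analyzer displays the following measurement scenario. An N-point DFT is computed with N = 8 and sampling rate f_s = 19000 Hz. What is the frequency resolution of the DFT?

DFT frequency resolution = f_s / N
= 19000 / 8 = 2375 Hz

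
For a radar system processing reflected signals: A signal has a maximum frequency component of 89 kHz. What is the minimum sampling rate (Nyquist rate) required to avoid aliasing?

By the Nyquist-Shannon sampling theorem,
the minimum sampling rate (Nyquist rate) must be at least 2 * f_max.
Nyquist rate = 2 * 89 kHz = 178 kHz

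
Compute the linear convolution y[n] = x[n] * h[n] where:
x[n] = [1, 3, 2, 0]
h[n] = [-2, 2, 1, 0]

y[n] = sum_k x[k]*h[n-k]. Output length = len(x) + len(h) - 1 = 4 + 4 - 1 = 7.
y[0] = 1*-2 = -2
y[1] = 3*-2 + 1*2 = -4
y[2] = 2*-2 + 3*2 + 1*1 = 3
y[3] = 0*-2 + 2*2 + 3*1 + 1*0 = 7
y[4] = 0*2 + 2*1 + 3*0 = 2
y[5] = 0*1 + 2*0 = 0
y[6] = 0*0 = 0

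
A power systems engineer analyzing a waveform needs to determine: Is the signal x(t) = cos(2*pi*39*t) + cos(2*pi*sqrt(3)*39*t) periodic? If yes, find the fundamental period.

f1 = 39 Hz, f2 = 39*sqrt(3) Hz
Ratio f2/f1 = sqrt(3), which is irrational.
Since the frequency ratio is irrational, no common period exists.
The signal is not periodic.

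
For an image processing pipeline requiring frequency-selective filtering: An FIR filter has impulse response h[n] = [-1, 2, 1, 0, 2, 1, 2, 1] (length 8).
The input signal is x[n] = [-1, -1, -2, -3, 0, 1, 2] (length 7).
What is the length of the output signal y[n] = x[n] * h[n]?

For linear convolution, the output length is:
len(y) = len(x) + len(h) - 1 = 7 + 8 - 1 = 14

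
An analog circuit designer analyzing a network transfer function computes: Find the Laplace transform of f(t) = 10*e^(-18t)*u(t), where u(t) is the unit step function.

Standard Laplace transform pair:
e^(-at)*u(t) <-> 1/(s+a)
With a = 18: L{10*e^(-18t)*u(t)} = 10/(s+18), ROC: Re(s) > -18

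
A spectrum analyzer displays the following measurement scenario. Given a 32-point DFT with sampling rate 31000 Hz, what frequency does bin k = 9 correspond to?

The frequency of DFT bin k is: f_k = k * f_s / N
f_9 = 9 * 31000 / 32 = 34875/4 Hz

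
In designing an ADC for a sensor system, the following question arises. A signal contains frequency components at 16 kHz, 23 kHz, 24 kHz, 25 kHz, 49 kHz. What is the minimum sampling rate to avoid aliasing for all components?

The highest frequency component is f_max = 49 kHz.
Nyquist rate = 2 * f_max = 2 * 49 kHz = 98 kHz.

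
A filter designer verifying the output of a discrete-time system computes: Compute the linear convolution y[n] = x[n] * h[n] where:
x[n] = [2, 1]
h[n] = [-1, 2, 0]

y[n] = sum_k x[k]*h[n-k]. Output length = len(x) + len(h) - 1 = 2 + 3 - 1 = 4.
y[0] = 2*-1 = -2
y[1] = 1*-1 + 2*2 = 3
y[2] = 1*2 + 2*0 = 2
y[3] = 1*0 = 0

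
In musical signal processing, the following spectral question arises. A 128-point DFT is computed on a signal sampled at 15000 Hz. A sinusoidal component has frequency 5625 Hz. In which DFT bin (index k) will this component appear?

DFT frequency resolution = f_s/N = 15000/128 = 1875/16 Hz
Bin index k = f_signal / resolution = 5625 / 1875/16 = 48
The signal frequency 5625 Hz falls in DFT bin k = 48.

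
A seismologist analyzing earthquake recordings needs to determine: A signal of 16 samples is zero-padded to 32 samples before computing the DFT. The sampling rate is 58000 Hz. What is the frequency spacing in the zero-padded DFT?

Original DFT: N = 16, resolution = f_s/N = 58000/16 = 3625 Hz
Zero-padded DFT: N = 32, resolution = f_s/N = 58000/32 = 3625/2 Hz
Zero-padding interpolates the spectrum (finer frequency grid)
but does NOT improve the true spectral resolution (ability to resolve close frequencies).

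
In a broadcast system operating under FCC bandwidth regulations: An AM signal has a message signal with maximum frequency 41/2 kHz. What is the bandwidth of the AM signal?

In AM (double-sideband), the bandwidth is twice the message frequency.
BW = 2 * f_m = 2 * 41/2 kHz = 41 kHz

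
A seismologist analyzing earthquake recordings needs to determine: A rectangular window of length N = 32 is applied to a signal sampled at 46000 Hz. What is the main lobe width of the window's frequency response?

For a rectangular window of length N,
the main lobe width in frequency is 2*f_s/N.
= 2*46000/32 = 2875 Hz
This determines the minimum frequency separation for resolving two sinusoids.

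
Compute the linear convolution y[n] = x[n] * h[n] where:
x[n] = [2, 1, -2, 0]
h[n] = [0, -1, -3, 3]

y[n] = sum_k x[k]*h[n-k]. Output length = len(x) + len(h) - 1 = 4 + 4 - 1 = 7.
y[0] = 2*0 = 0
y[1] = 1*0 + 2*-1 = -2
y[2] = -2*0 + 1*-1 + 2*-3 = -7
y[3] = 0*0 + -2*-1 + 1*-3 + 2*3 = 5
y[4] = 0*-1 + -2*-3 + 1*3 = 9
y[5] = 0*-3 + -2*3 = -6
y[6] = 0*3 = 0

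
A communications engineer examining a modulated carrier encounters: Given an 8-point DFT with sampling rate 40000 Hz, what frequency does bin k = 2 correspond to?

The frequency of DFT bin k is: f_k = k * f_s / N
f_2 = 2 * 40000 / 8 = 10000 Hz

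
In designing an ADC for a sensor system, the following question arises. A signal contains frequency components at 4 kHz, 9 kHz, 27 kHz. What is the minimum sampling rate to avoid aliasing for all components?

The highest frequency component is f_max = 27 kHz.
Nyquist rate = 2 * f_max = 2 * 27 kHz = 54 kHz.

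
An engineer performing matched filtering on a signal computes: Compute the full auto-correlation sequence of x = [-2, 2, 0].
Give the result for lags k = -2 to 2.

r_xx[k] = sum_m x[m]*x[m+k], indexed from 0, for k = -2 to 2:
  r_xx[-2] = x[2]*x[0] = 0
  r_xx[-1] = x[1]*x[0] + x[2]*x[1] = -4
  r_xx[0] = x[0]*x[0] + x[1]*x[1] + x[2]*x[2] = 8
  r_xx[1] = x[0]*x[1] + x[1]*x[2] = -4
  r_xx[2] = x[0]*x[2] = 0
r_xx = [0, -4, 8, -4, 0]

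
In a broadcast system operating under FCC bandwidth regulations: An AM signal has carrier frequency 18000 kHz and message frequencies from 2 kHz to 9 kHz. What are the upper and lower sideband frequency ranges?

Upper sideband (USB) = fc + [fm_low, fm_high] = 18000 + [2, 9] = [18002, 18009] kHz
Lower sideband (LSB) = fc - [fm_high, fm_low] = 18000 - [9, 2] = [17991, 17998] kHz
Total occupied spectrum: 17991 kHz to 18009 kHz (plus carrier at 18000 kHz)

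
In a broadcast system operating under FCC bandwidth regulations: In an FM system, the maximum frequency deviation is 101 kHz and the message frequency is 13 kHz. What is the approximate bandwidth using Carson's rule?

Carson's rule: BW = 2*(delta_f + f_m)
= 2*(101 + 13) kHz = 228 kHz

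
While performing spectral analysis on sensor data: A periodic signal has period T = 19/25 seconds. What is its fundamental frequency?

The fundamental frequency is the reciprocal of the period.
f = 1/T = 1/(19/25) = 25/19 Hz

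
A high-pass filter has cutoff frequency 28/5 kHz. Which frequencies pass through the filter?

A high-pass filter passes all frequencies above the cutoff frequency 28/5 kHz and attenuates lower frequencies.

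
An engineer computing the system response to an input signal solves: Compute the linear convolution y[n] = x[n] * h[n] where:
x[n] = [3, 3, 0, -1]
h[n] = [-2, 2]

y[n] = sum_k x[k]*h[n-k]. Output length = len(x) + len(h) - 1 = 4 + 2 - 1 = 5.
y[0] = 3*-2 = -6
y[1] = 3*-2 + 3*2 = 0
y[2] = 0*-2 + 3*2 = 6
y[3] = -1*-2 + 0*2 = 2
y[4] = -1*2 = -2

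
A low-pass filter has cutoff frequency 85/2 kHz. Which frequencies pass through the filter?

A low-pass filter passes all frequencies below the cutoff frequency 85/2 kHz and attenuates higher frequencies.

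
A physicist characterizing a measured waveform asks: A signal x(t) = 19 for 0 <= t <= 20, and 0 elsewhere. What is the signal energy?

Energy = integral of |x(t)|^2 dt over the signal duration
= 19^2 * 20 = 361 * 20 = 7220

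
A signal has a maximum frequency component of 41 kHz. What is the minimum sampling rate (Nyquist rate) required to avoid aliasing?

By the Nyquist-Shannon sampling theorem,
the minimum sampling rate (Nyquist rate) must be at least 2 * f_max.
Nyquist rate = 2 * 41 kHz = 82 kHz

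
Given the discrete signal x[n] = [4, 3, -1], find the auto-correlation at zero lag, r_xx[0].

The auto-correlation at zero lag r_xx[0] equals the signal energy.
r_xx[0] = sum of x[n]^2 = 4^2 + 3^2 + (-1)^2
= 16 + 9 + 1 = 26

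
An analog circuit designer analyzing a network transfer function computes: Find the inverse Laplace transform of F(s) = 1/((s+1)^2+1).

Standard pair: w/((s+a)^2+w^2) <-> e^(-at)*sin(wt)*u(t)
With a=1, w=1: f(t) = e^(-t)*sin(t)*u(t)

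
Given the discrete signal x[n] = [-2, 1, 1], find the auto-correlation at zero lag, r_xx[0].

The auto-correlation at zero lag r_xx[0] equals the signal energy.
r_xx[0] = sum of x[n]^2 = (-2)^2 + 1^2 + 1^2
= 4 + 1 + 1 = 6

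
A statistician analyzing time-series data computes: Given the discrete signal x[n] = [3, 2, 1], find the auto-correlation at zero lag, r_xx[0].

The auto-correlation at zero lag r_xx[0] equals the signal energy.
r_xx[0] = sum of x[n]^2 = 3^2 + 2^2 + 1^2
= 9 + 4 + 1 = 14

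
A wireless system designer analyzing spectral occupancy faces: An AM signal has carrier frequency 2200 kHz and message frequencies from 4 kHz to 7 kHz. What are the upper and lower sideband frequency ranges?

Upper sideband (USB) = fc + [fm_low, fm_high] = 2200 + [4, 7] = [2204, 2207] kHz
Lower sideband (LSB) = fc - [fm_high, fm_low] = 2200 - [7, 4] = [2193, 2196] kHz
Total occupied spectrum: 2193 kHz to 2207 kHz (plus carrier at 2200 kHz)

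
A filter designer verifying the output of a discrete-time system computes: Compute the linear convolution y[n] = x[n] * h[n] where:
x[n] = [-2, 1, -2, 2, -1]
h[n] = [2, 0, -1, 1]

y[n] = sum_k x[k]*h[n-k]. Output length = len(x) + len(h) - 1 = 5 + 4 - 1 = 8.
y[0] = -2*2 = -4
y[1] = 1*2 + -2*0 = 2
y[2] = -2*2 + 1*0 + -2*-1 = -2
y[3] = 2*2 + -2*0 + 1*-1 + -2*1 = 1
y[4] = -1*2 + 2*0 + -2*-1 + 1*1 = 1
y[5] = -1*0 + 2*-1 + -2*1 = -4
y[6] = -1*-1 + 2*1 = 3
y[7] = -1*1 = -1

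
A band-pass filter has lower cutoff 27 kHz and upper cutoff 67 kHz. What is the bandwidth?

Bandwidth = f_high - f_low
= 67 kHz - 27 kHz = 40 kHz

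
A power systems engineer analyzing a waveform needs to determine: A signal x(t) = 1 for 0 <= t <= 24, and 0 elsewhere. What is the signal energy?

Energy = integral of |x(t)|^2 dt over the signal duration
= 1^2 * 24 = 1 * 24 = 24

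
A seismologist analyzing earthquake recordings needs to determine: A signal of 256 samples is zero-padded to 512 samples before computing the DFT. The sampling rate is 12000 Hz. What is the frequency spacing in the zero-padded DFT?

Original DFT: N = 256, resolution = f_s/N = 12000/256 = 375/8 Hz
Zero-padded DFT: N = 512, resolution = f_s/N = 12000/512 = 375/16 Hz
Zero-padding interpolates the spectrum (finer frequency grid)
but does NOT improve the true spectral resolution (ability to resolve close frequencies).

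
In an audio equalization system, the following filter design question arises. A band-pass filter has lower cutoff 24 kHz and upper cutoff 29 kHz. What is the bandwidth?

Bandwidth = f_high - f_low
= 29 kHz - 24 kHz = 5 kHz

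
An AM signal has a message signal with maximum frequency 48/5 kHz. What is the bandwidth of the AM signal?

In AM (double-sideband), the bandwidth is twice the message frequency.
BW = 2 * f_m = 2 * 48/5 kHz = 96/5 kHz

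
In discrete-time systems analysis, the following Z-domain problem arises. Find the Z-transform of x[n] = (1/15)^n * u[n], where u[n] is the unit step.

The Z-transform of a^n * u[n] is z/(z-a) for |z| > |a|.
Here a = 1/15, so X(z) = z/(z - (1/15)) = 15z/(15z - 1)
ROC: |z| > 1/15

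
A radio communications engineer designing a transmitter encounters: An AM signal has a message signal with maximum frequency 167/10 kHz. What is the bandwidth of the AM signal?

In AM (double-sideband), the bandwidth is twice the message frequency.
BW = 2 * f_m = 2 * 167/10 kHz = 167/5 kHz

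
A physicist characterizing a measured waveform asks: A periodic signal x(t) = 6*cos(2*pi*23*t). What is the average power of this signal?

Average power of A*cos(wt) is A^2/2.
P = 6^2 / 2 = 36/2 = 18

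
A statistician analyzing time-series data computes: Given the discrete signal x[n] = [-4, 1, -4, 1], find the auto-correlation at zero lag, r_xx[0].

The auto-correlation at zero lag r_xx[0] equals the signal energy.
r_xx[0] = sum of x[n]^2 = (-4)^2 + 1^2 + (-4)^2 + 1^2
= 16 + 1 + 16 + 1 = 34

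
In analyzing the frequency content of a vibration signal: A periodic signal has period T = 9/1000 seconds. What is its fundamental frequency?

The fundamental frequency is the reciprocal of the period.
f = 1/T = 1/(9/1000) = 1000/9 Hz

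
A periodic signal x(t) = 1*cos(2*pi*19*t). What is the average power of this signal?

Average power of A*cos(wt) is A^2/2.
P = 1^2 / 2 = 1/2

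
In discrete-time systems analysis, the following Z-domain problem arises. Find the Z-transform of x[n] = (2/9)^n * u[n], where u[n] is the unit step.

The Z-transform of a^n * u[n] is z/(z-a) for |z| > |a|.
Here a = 2/9, so X(z) = z/(z - (2/9)) = 9z/(9z - 2)
ROC: |z| > 2/9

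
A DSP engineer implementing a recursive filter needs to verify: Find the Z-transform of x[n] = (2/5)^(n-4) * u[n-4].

Time-shifting property: if X(z) = Z{x[n]}, then Z{x[n-d]} = z^(-d) * X(z)
X(z) = z/(z - 2/5) for x[n] = (2/5)^n * u[n]
Z{x[n-4]} = z^(-4) * z/(z - 2/5) = z^(-3)/(z - 2/5)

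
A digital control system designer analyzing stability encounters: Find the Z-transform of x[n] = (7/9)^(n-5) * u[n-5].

Time-shifting property: if X(z) = Z{x[n]}, then Z{x[n-d]} = z^(-d) * X(z)
X(z) = z/(z - 7/9) for x[n] = (7/9)^n * u[n]
Z{x[n-5]} = z^(-5) * z/(z - 7/9) = z^(-4)/(z - 7/9)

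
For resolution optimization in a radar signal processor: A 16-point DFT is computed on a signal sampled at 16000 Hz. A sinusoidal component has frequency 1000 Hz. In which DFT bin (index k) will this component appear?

DFT frequency resolution = f_s/N = 16000/16 = 1000 Hz
Bin index k = f_signal / resolution = 1000 / 1000 = 1
The signal frequency 1000 Hz falls in DFT bin k = 1.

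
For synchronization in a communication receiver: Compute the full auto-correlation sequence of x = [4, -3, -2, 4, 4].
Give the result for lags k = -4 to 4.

r_xx[k] = sum_m x[m]*x[m+k], indexed from 0, for k = -4 to 4:
  r_xx[-4] = x[4]*x[0] = 16
  r_xx[-3] = x[3]*x[0] + x[4]*x[1] = 4
  r_xx[-2] = x[2]*x[0] + x[3]*x[1] + x[4]*x[2] = -28
  r_xx[-1] = x[1]*x[0] + x[2]*x[1] + x[3]*x[2] + x[4]*x[3] = 2
  r_xx[0] = x[0]*x[0] + x[1]*x[1] + x[2]*x[2] + x[3]*x[3] + x[4]*x[4] = 61
  r_xx[1] = x[0]*x[1] + x[1]*x[2] + x[2]*x[3] + x[3]*x[4] = 2
  r_xx[2] = x[0]*x[2] + x[1]*x[3] + x[2]*x[4] = -28
  r_xx[3] = x[0]*x[3] + x[1]*x[4] = 4
  r_xx[4] = x[0]*x[4] = 16
r_xx = [16, 4, -28, 2, 61, 2, -28, 4, 16]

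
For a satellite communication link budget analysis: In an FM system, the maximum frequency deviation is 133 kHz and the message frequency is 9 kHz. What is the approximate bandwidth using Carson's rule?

Carson's rule: BW = 2*(delta_f + f_m)
= 2*(133 + 9) kHz = 284 kHz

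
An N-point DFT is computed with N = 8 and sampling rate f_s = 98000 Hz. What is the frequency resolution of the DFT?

DFT frequency resolution = f_s / N
= 98000 / 8 = 12250 Hz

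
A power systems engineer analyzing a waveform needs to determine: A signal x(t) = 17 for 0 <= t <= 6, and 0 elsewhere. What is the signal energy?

Energy = integral of |x(t)|^2 dt over the signal duration
= 17^2 * 6 = 289 * 6 = 1734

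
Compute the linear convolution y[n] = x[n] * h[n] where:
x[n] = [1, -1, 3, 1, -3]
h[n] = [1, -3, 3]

y[n] = sum_k x[k]*h[n-k]. Output length = len(x) + len(h) - 1 = 5 + 3 - 1 = 7.
y[0] = 1*1 = 1
y[1] = -1*1 + 1*-3 = -4
y[2] = 3*1 + -1*-3 + 1*3 = 9
y[3] = 1*1 + 3*-3 + -1*3 = -11
y[4] = -3*1 + 1*-3 + 3*3 = 3
y[5] = -3*-3 + 1*3 = 12
y[6] = -3*3 = -9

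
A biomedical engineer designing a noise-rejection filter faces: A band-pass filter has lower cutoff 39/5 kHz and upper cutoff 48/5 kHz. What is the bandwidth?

Bandwidth = f_high - f_low
= 48/5 kHz - 39/5 kHz = 9/5 kHz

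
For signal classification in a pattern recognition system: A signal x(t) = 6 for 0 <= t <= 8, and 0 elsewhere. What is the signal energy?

Energy = integral of |x(t)|^2 dt over the signal duration
= 6^2 * 8 = 36 * 8 = 288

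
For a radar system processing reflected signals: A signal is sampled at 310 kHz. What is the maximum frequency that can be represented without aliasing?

The maximum frequency that can be represented without aliasing
is the Nyquist frequency: f_max = f_s / 2 = 310 kHz / 2 = 155 kHz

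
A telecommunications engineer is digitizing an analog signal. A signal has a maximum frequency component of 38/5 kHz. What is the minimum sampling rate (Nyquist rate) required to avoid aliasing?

By the Nyquist-Shannon sampling theorem,
the minimum sampling rate (Nyquist rate) must be at least 2 * f_max.
Nyquist rate = 2 * 38/5 kHz = 76/5 kHz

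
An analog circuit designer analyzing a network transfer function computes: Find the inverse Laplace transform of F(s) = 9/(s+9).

Standard pair: k/(s+a) <-> k*e^(-at)*u(t)
With k=9, a=9: f(t) = 9*e^(-9t)*u(t)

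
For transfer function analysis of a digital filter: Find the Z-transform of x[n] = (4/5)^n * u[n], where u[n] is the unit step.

The Z-transform of a^n * u[n] is z/(z-a) for |z| > |a|.
Here a = 4/5, so X(z) = z/(z - (4/5)) = 5z/(5z - 4)
ROC: |z| > 4/5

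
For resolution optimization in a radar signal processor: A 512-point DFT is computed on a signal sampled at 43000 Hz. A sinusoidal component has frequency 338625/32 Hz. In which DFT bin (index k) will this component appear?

DFT frequency resolution = f_s/N = 43000/512 = 5375/64 Hz
Bin index k = f_signal / resolution = 338625/32 / 5375/64 = 126
The signal frequency 338625/32 Hz falls in DFT bin k = 126.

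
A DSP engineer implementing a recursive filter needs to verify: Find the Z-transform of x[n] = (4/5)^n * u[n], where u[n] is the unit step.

The Z-transform of a^n * u[n] is z/(z-a) for |z| > |a|.
Here a = 4/5, so X(z) = z/(z - (4/5)) = 5z/(5z - 4)
ROC: |z| > 4/5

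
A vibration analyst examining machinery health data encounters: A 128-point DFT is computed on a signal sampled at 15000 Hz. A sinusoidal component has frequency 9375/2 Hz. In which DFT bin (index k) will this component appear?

DFT frequency resolution = f_s/N = 15000/128 = 1875/16 Hz
Bin index k = f_signal / resolution = 9375/2 / 1875/16 = 40
The signal frequency 9375/2 Hz falls in DFT bin k = 40.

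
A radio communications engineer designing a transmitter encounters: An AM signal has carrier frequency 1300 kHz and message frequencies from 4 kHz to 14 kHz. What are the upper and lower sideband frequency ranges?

Upper sideband (USB) = fc + [fm_low, fm_high] = 1300 + [4, 14] = [1304, 1314] kHz
Lower sideband (LSB) = fc - [fm_high, fm_low] = 1300 - [14, 4] = [1286, 1296] kHz
Total occupied spectrum: 1286 kHz to 1314 kHz (plus carrier at 1300 kHz)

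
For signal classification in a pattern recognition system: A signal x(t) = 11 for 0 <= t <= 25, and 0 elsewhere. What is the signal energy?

Energy = integral of |x(t)|^2 dt over the signal duration
= 11^2 * 25 = 121 * 25 = 3025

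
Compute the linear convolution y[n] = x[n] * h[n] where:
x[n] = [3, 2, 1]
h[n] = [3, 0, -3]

y[n] = sum_k x[k]*h[n-k]. Output length = len(x) + len(h) - 1 = 3 + 3 - 1 = 5.
y[0] = 3*3 = 9
y[1] = 2*3 + 3*0 = 6
y[2] = 1*3 + 2*0 + 3*-3 = -6
y[3] = 1*0 + 2*-3 = -6
y[4] = 1*-3 = -3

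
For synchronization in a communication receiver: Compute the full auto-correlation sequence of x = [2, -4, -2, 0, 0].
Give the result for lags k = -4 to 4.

r_xx[k] = sum_m x[m]*x[m+k], indexed from 0, for k = -4 to 4:
  r_xx[-4] = x[4]*x[0] = 0
  r_xx[-3] = x[3]*x[0] + x[4]*x[1] = 0
  r_xx[-2] = x[2]*x[0] + x[3]*x[1] + x[4]*x[2] = -4
  r_xx[-1] = x[1]*x[0] + x[2]*x[1] + x[3]*x[2] + x[4]*x[3] = 0
  r_xx[0] = x[0]*x[0] + x[1]*x[1] + x[2]*x[2] + x[3]*x[3] + x[4]*x[4] = 24
  r_xx[1] = x[0]*x[1] + x[1]*x[2] + x[2]*x[3] + x[3]*x[4] = 0
  r_xx[2] = x[0]*x[2] + x[1]*x[3] + x[2]*x[4] = -4
  r_xx[3] = x[0]*x[3] + x[1]*x[4] = 0
  r_xx[4] = x[0]*x[4] = 0
r_xx = [0, 0, -4, 0, 24, 0, -4, 0, 0]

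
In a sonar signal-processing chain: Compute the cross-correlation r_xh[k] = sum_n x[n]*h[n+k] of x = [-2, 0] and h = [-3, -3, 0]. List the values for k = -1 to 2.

Both sequences indexed from 0 and zero outside their support.
Lags with overlap: k = -1 to 2.
  r_xh[-1] = x[1]*h[0] = 0
  r_xh[0] = x[0]*h[0] + x[1]*h[1] = 6
  r_xh[1] = x[0]*h[1] + x[1]*h[2] = 6
  r_xh[2] = x[0]*h[2] = 0
r_xh = [0, 6, 6, 0] (for k = -1, ..., 2)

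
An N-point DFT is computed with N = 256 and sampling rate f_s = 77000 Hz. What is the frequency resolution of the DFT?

DFT frequency resolution = f_s / N
= 77000 / 256 = 9625/32 Hz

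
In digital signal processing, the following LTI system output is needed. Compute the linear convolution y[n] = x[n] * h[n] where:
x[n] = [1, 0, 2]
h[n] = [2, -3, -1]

y[n] = sum_k x[k]*h[n-k]. Output length = len(x) + len(h) - 1 = 3 + 3 - 1 = 5.
y[0] = 1*2 = 2
y[1] = 0*2 + 1*-3 = -3
y[2] = 2*2 + 0*-3 + 1*-1 = 3
y[3] = 2*-3 + 0*-1 = -6
y[4] = 2*-1 = -2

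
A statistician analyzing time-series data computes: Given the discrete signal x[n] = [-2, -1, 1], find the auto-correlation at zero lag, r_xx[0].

The auto-correlation at zero lag r_xx[0] equals the signal energy.
r_xx[0] = sum of x[n]^2 = (-2)^2 + (-1)^2 + 1^2
= 4 + 1 + 1 = 6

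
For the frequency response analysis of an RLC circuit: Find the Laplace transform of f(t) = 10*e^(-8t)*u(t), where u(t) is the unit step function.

Standard Laplace transform pair:
e^(-at)*u(t) <-> 1/(s+a)
With a = 8: L{10*e^(-8t)*u(t)} = 10/(s+8), ROC: Re(s) > -8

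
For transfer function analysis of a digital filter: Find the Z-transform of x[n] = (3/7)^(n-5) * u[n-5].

Time-shifting property: if X(z) = Z{x[n]}, then Z{x[n-d]} = z^(-d) * X(z)
X(z) = z/(z - 3/7) for x[n] = (3/7)^n * u[n]
Z{x[n-5]} = z^(-5) * z/(z - 3/7) = z^(-4)/(z - 3/7)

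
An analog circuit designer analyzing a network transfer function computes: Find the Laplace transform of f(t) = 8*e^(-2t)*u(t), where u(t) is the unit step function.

Standard Laplace transform pair:
e^(-at)*u(t) <-> 1/(s+a)
With a = 2: L{8*e^(-2t)*u(t)} = 8/(s+2), ROC: Re(s) > -2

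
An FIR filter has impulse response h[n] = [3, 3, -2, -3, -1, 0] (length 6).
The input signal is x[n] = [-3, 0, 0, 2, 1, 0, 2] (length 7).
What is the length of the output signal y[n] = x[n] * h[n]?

For linear convolution, the output length is:
len(y) = len(x) + len(h) - 1 = 7 + 6 - 1 = 12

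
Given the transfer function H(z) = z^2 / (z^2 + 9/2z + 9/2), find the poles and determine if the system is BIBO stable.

Poles are roots of the denominator: z^2 + 9/2z + 9/2 = 0.
Quadratic formula: z = [-(9/2) +/- sqrt((9/2)^2 - 4*(9/2))] / 2
Discriminant = 81/4 - 18 = 9/4; sqrt = 3/2.
z = (-9/2 +/- 3/2) / 2 => z = -3/2 or z = -3.
|p1| = 3/2, |p2| = 3.
For BIBO stability, all poles must lie inside the unit circle (|p| < 1).
System is UNSTABLE since at least one |p| >= 1.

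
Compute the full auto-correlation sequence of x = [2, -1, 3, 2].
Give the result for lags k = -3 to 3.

r_xx[k] = sum_m x[m]*x[m+k], indexed from 0, for k = -3 to 3:
  r_xx[-3] = x[3]*x[0] = 4
  r_xx[-2] = x[2]*x[0] + x[3]*x[1] = 4
  r_xx[-1] = x[1]*x[0] + x[2]*x[1] + x[3]*x[2] = 1
  r_xx[0] = x[0]*x[0] + x[1]*x[1] + x[2]*x[2] + x[3]*x[3] = 18
  r_xx[1] = x[0]*x[1] + x[1]*x[2] + x[2]*x[3] = 1
  r_xx[2] = x[0]*x[2] + x[1]*x[3] = 4
  r_xx[3] = x[0]*x[3] = 4
r_xx = [4, 4, 1, 18, 1, 4, 4]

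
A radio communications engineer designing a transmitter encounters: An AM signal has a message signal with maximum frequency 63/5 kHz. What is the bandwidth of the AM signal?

In AM (double-sideband), the bandwidth is twice the message frequency.
BW = 2 * f_m = 2 * 63/5 kHz = 126/5 kHz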